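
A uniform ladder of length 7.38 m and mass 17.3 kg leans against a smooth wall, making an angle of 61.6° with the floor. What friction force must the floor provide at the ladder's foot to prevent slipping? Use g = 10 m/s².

Taking torques about the foot of the ladder:
Ladder weight 17.3×10 = 173 N acts at 3.69 m along the ladder; its horizontal arm is 3.69·cos61.6° = 1.755 m → τ = 303.6 N·m clockwise.
Wall normal N acts horizontally at the top; its moment arm is the height L sinθ = 7.38·sin61.6° = 6.492 m, counterclockwise.
Balancing moments: N × 6.492 = 303.6, giving N = 46.8 N.
ΣFx = 0: friction at the foot balances the wall's push, so f = N_wall = 46.8 N.

f ≈ 46.8 N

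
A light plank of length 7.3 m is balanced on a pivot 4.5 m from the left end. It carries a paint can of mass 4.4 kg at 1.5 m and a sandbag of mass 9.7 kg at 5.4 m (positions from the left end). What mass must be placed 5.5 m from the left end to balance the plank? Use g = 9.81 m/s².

About the pivot (at 4.5 m from the left end):
Paint can: 4.4 × 9.81 = 43.16 N down at 1.5 m → arm 3 m, τ = 43.16 × 3 = 129.5 N·m counterclockwise.
Sandbag: 9.7 × 9.81 = 95.16 N down at 5.4 m → arm 0.9 m, τ = 95.16 × 0.9 = 85.64 N·m clockwise.
Net moment of known loads = 43.86 N·m counterclockwise.
An unknown mass m at 5.5 m has arm 1 m; its moment is m·g·1 clockwise.
Setting net torque to zero: m × 9.81 × 1 = 43.86 → m = 43.86 / (9.81 × 1) = 4.47 kg.

m ≈ 4.47 kg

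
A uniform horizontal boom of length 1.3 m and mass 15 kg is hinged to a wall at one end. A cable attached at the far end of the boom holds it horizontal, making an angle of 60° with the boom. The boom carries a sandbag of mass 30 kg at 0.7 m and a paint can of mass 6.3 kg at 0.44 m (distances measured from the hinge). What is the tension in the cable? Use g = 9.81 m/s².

T ≈ 292 N

Take moments about the hinge.
Beam weight: 15 × 9.81 = 147.2 N down at 0.65 m → arm 0.65 m, τ = 147.2 × 0.65 = 95.68 N·m clockwise.
Sandbag: 30 × 9.81 = 294.3 N down at 0.7 m → arm 0.7 m, τ = 294.3 × 0.7 = 206 N·m clockwise.
Paint can: 6.3 × 9.81 = 61.8 N down at 0.44 m → arm 0.44 m, τ = 61.8 × 0.44 = 27.19 N·m clockwise.
Total clockwise load moment = 328.9 N·m.
The cable tension T acts at 1.3 m; only its component perpendicular to the boom, T sinθ, produces torque. sin 60° = 0.866.
For rotational equilibrium, T × 1.3 × 0.866 = 328.9, so T = 328.9 / 1.126 = 292 N.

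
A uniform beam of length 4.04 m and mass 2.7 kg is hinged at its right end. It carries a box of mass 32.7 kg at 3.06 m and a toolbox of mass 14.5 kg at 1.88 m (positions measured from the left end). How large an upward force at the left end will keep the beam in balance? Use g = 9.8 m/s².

About the right end:
Beam weight: 2.7 × 9.8 = 26.46 N down at 2.02 m → arm 2.02 m, τ = 26.46 × 2.02 = 53.45 N·m counterclockwise.
Box: 32.7 × 9.8 = 320.5 N down at 3.06 m → arm 0.98 m, τ = 320.5 × 0.98 = 314.1 N·m counterclockwise.
Toolbox: 14.5 × 9.8 = 142.1 N down at 1.88 m → arm 2.16 m, τ = 142.1 × 2.16 = 306.9 N·m counterclockwise.
Net moment of the loads = 674.5 N·m counterclockwise.
The upward force F acts at the left end, arm 4.04 m, giving F × 4.04 clockwise.
Balancing moments: F × 4.04 = 674.5, giving F = 674.5 / 4.04 = 167 N.

F ≈ 167 N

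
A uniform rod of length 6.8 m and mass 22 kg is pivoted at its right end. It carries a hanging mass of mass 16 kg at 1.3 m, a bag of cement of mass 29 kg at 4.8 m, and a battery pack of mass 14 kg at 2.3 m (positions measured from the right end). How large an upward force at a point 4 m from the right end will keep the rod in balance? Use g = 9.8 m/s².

About the right end:
Beam weight: 22 × 9.8 = 215.6 N down at 3.4 m → arm 3.4 m, τ = 215.6 × 3.4 = 733 N·m counterclockwise.
Hanging mass: 16 × 9.8 = 156.8 N down at 1.3 m → arm 1.3 m, τ = 156.8 × 1.3 = 203.8 N·m counterclockwise.
Bag of cement: 29 × 9.8 = 284.2 N down at 4.8 m → arm 4.8 m, τ = 284.2 × 4.8 = 1364 N·m counterclockwise.
Battery pack: 14 × 9.8 = 137.2 N down at 2.3 m → arm 2.3 m, τ = 137.2 × 2.3 = 315.6 N·m counterclockwise.
Net moment of the loads = 2616 N·m counterclockwise.
The upward force F acts at a point 4 m from the right end, arm 4 m, giving F × 4 clockwise.
Balancing moments: F × 4 = 2616, giving F = 2616 / 4 = 654 N.

F ≈ 654 N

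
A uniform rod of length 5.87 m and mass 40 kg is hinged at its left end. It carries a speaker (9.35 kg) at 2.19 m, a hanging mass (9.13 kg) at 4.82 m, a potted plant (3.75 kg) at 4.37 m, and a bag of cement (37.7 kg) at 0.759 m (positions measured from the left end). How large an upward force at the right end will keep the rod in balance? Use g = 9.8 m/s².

About the left end:
Beam weight: 40 × 9.8 = 392 N down at 2.935 m → arm 2.935 m, τ = 392 × 2.935 = 1151 N·m clockwise.
Speaker: 9.35 × 9.8 = 91.63 N down at 2.19 m → arm 2.19 m, τ = 91.63 × 2.19 = 200.7 N·m clockwise.
Hanging mass: 9.13 × 9.8 = 89.47 N down at 4.82 m → arm 4.82 m, τ = 89.47 × 4.82 = 431.2 N·m clockwise.
Potted plant: 3.75 × 9.8 = 36.75 N down at 4.37 m → arm 4.37 m, τ = 36.75 × 4.37 = 160.6 N·m clockwise.
Bag of cement: 37.7 × 9.8 = 369.5 N down at 0.759 m → arm 0.759 m, τ = 369.5 × 0.759 = 280.5 N·m clockwise.
Net moment of the loads = 2224 N·m clockwise.
The upward force F acts at the right end, arm 5.87 m, giving F × 5.87 counterclockwise.
Setting net torque to zero: F × 5.87 = 2224 → F = 2224 / 5.87 = 379 N.

F ≈ 379 N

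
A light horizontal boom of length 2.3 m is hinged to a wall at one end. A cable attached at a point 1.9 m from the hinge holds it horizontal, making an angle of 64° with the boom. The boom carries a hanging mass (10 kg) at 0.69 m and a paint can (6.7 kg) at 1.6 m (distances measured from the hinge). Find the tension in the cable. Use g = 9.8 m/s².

T ≈ 101 N

Taking torques about the hinge:
Hanging mass: 10 × 9.8 = 98 N down at 0.69 m → arm 0.69 m, τ = 98 × 0.69 = 67.62 N·m clockwise.
Paint can: 6.7 × 9.8 = 65.66 N down at 1.6 m → arm 1.6 m, τ = 65.66 × 1.6 = 105.1 N·m clockwise.
Total clockwise load moment = 172.7 N·m.
The cable tension T acts at 1.9 m; only its component perpendicular to the boom, T sinθ, produces torque. sin 64° = 0.8988.
Setting net torque to zero: T × 1.9 × 0.8988 = 172.7 → T = 172.7 / 1.708 = 101 N.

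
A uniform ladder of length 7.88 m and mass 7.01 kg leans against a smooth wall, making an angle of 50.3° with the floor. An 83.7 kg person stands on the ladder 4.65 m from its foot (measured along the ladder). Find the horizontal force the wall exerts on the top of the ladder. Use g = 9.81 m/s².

Choose the foot of the ladder as the axis so the floor normal and friction both act there and drop out.
Ladder weight 7.01×9.81 = 68.77 N acts at 3.94 m along the ladder; its horizontal arm is 3.94·cos50.3° = 2.517 m → τ = 173.1 N·m clockwise.
Person: 83.7×9.81 = 821.1 N at 4.65 m → arm 2.97 m → τ = 2439 N·m clockwise.
Wall normal N acts horizontally at the top; its moment arm is the height L sinθ = 7.88·sin50.3° = 6.063 m, counterclockwise.
Στ = 0 ⇒ N × 6.063 = 2612 ⇒ N = 431 N.

N_wall ≈ 431 N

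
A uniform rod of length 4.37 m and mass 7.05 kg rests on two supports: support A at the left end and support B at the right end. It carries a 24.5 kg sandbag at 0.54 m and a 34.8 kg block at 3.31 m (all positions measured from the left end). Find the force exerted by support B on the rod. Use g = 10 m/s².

R_B ≈ 329 N

Sum moments about support A (its reaction then has zero moment arm).
Beam weight: 7.05 × 10 = 70.5 N down at 2.185 m → arm 2.185 m, τ = 70.5 × 2.185 = 154 N·m clockwise.
Sandbag: 24.5 × 10 = 245 N down at 0.54 m → arm 0.54 m, τ = 245 × 0.54 = 132.3 N·m clockwise.
Block: 34.8 × 10 = 348 N down at 3.31 m → arm 3.31 m, τ = 348 × 3.31 = 1152 N·m clockwise.
Net load moment about support A = 1438 N·m clockwise.
Reaction R at support B is upward at 4.37 m, arm 4.37 m → moment R × 4.37 counterclockwise.
Balancing moments: R × 4.37 = 1438, giving R = 329 N.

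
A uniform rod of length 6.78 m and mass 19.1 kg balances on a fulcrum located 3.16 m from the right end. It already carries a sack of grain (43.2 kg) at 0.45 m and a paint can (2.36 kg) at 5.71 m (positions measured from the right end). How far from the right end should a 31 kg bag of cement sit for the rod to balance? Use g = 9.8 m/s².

About the fulcrum (at 3.16 m from the right end):
Beam weight: 19.1 × 9.8 = 187.2 N down at 3.39 m → arm 0.23 m, τ = 187.2 × 0.23 = 43.06 N·m counterclockwise.
Sack of grain: 43.2 × 9.8 = 423.4 N down at 0.45 m → arm 2.71 m, τ = 423.4 × 2.71 = 1147 N·m clockwise.
Paint can: 2.36 × 9.8 = 23.13 N down at 5.71 m → arm 2.55 m, τ = 23.13 × 2.55 = 58.98 N·m counterclockwise.
Net moment of existing loads = 1045 N·m clockwise.
The bag of cement weighs 31 × 9.8 = 303.8 N and must supply an equal counterclockwise moment, so its lever arm about the fulcrum is 1045 / 303.8 = 3.44 m.
That puts it at 3.16 + 3.44 = 6.6 m from the right end.

x ≈ 6.6 m from the right end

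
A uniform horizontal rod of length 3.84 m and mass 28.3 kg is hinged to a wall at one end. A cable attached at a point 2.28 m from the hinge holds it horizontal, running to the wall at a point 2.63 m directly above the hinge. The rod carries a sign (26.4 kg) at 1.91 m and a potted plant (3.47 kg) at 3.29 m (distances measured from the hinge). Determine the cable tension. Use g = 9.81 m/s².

Sum moments about the hinge (the unknown hinge reaction has zero arm there).
Beam weight: 28.3 × 9.81 = 277.6 N down at 1.92 m → arm 1.92 m, τ = 277.6 × 1.92 = 533 N·m clockwise.
Sign: 26.4 × 9.81 = 259 N down at 1.91 m → arm 1.91 m, τ = 259 × 1.91 = 494.7 N·m clockwise.
Potted plant: 3.47 × 9.81 = 34.04 N down at 3.29 m → arm 3.29 m, τ = 34.04 × 3.29 = 112 N·m clockwise.
Total clockwise load moment = 1140 N·m.
The cable tension T acts at 2.28 m; only its component perpendicular to the rod, T sinθ, produces torque. sinθ = h/√(h²+d²) = 2.63/√(2.63²+2.28²) = 0.7556.
Στ = 0 ⇒ T × 2.28 × 0.7556 = 1140 ⇒ T = 1140 / 1.723 = 662 N.

T ≈ 662 N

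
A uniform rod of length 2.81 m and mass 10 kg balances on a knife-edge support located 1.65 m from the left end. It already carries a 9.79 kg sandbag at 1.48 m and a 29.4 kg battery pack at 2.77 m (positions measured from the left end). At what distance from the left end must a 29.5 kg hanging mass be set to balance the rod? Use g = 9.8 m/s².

Choose the knife-edge support (at 1.65 m from the left end) as the axis so the support reaction has zero arm there.
Beam weight: 10 × 9.8 = 98 N down at 1.405 m → arm 0.245 m, τ = 98 × 0.245 = 24.01 N·m counterclockwise.
Sandbag: 9.79 × 9.8 = 95.94 N down at 1.48 m → arm 0.17 m, τ = 95.94 × 0.17 = 16.31 N·m counterclockwise.
Battery pack: 29.4 × 9.8 = 288.1 N down at 2.77 m → arm 1.12 m, τ = 288.1 × 1.12 = 322.7 N·m clockwise.
Net moment of existing loads = 282.4 N·m clockwise.
The hanging mass weighs 29.5 × 9.8 = 289.1 N and must supply an equal counterclockwise moment, so its lever arm about the knife-edge support is 282.4 / 289.1 = 0.977 m.
That puts it at 1.65 − 0.977 = 0.673 m from the left end.

x ≈ 0.673 m from the left end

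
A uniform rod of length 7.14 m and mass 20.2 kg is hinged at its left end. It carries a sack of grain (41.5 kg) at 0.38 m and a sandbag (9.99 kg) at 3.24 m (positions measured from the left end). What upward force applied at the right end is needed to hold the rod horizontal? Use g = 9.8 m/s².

Choose the left end as the axis so the unknown pivot reaction has zero arm there.
Beam weight: 20.2 × 9.8 = 198 N down at 3.57 m → arm 3.57 m, τ = 198 × 3.57 = 706.9 N·m clockwise.
Sack of grain: 41.5 × 9.8 = 406.7 N down at 0.38 m → arm 0.38 m, τ = 406.7 × 0.38 = 154.5 N·m clockwise.
Sandbag: 9.99 × 9.8 = 97.9 N down at 3.24 m → arm 3.24 m, τ = 97.9 × 3.24 = 317.2 N·m clockwise.
Net moment of the loads = 1179 N·m clockwise.
The upward force F acts at the right end, arm 7.14 m, giving F × 7.14 counterclockwise.
Στ = 0 ⇒ F × 7.14 = 1179 ⇒ F = 1179 / 7.14 = 165 N.

F ≈ 165 N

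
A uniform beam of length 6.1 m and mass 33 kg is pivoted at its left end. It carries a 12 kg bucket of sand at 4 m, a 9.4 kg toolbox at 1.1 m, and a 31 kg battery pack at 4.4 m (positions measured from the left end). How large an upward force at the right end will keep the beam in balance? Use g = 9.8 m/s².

Choose the left end as the axis so the unknown pivot reaction has zero arm there.
Beam weight: 33 × 9.8 = 323.4 N down at 3.05 m → arm 3.05 m, τ = 323.4 × 3.05 = 986.4 N·m clockwise.
Bucket of sand: 12 × 9.8 = 117.6 N down at 4 m → arm 4 m, τ = 117.6 × 4 = 470.4 N·m clockwise.
Toolbox: 9.4 × 9.8 = 92.12 N down at 1.1 m → arm 1.1 m, τ = 92.12 × 1.1 = 101.3 N·m clockwise.
Battery pack: 31 × 9.8 = 303.8 N down at 4.4 m → arm 4.4 m, τ = 303.8 × 4.4 = 1337 N·m clockwise.
Net moment of the loads = 2895 N·m clockwise.
The upward force F acts at the right end, arm 6.1 m, giving F × 6.1 counterclockwise.
Στ = 0 ⇒ F × 6.1 = 2895 ⇒ F = 2895 / 6.1 = 475 N.

F ≈ 475 N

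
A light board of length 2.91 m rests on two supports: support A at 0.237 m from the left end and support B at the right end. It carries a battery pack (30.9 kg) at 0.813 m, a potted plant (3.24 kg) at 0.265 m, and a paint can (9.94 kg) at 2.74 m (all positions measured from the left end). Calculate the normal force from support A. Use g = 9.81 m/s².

Sum moments about support B (its reaction then has zero moment arm).
Battery pack: 30.9 × 9.81 = 303.1 N down at 0.813 m → arm 2.097 m, τ = 303.1 × 2.097 = 635.6 N·m counterclockwise.
Potted plant: 3.24 × 9.81 = 31.78 N down at 0.265 m → arm 2.645 m, τ = 31.78 × 2.645 = 84.06 N·m counterclockwise.
Paint can: 9.94 × 9.81 = 97.51 N down at 2.74 m → arm 0.17 m, τ = 97.51 × 0.17 = 16.58 N·m counterclockwise.
Net load moment about support B = 736.2 N·m counterclockwise.
Reaction R at support A is upward at 0.237 m, arm 2.673 m → moment R × 2.673 clockwise.
Στ = 0 ⇒ R × 2.673 = 736.2 ⇒ R = 275 N.

R_A ≈ 275 N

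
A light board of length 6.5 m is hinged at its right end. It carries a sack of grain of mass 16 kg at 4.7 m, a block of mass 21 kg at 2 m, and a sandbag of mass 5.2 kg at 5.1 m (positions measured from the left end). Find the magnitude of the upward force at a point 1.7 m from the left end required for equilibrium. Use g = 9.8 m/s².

Sum moments about the right end (the unknown pivot reaction has zero arm there).
Sack of grain: 16 × 9.8 = 156.8 N down at 4.7 m → arm 1.8 m, τ = 156.8 × 1.8 = 282.2 N·m counterclockwise.
Block: 21 × 9.8 = 205.8 N down at 2 m → arm 4.5 m, τ = 205.8 × 4.5 = 926.1 N·m counterclockwise.
Sandbag: 5.2 × 9.8 = 50.96 N down at 5.1 m → arm 1.4 m, τ = 50.96 × 1.4 = 71.34 N·m counterclockwise.
Net moment of the loads = 1280 N·m counterclockwise.
The upward force F acts at a point 1.7 m from the left end, arm 4.8 m, giving F × 4.8 clockwise.
Setting net torque to zero: F × 4.8 = 1280 → F = 1280 / 4.8 = 267 N.

F ≈ 267 N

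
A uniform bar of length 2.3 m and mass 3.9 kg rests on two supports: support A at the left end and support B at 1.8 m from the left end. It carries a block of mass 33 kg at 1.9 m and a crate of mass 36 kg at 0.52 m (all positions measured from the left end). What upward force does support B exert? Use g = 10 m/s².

Taking torques about support A:
Beam weight: 3.9 × 10 = 39 N down at 1.15 m → arm 1.15 m, τ = 39 × 1.15 = 44.85 N·m clockwise.
Block: 33 × 10 = 330 N down at 1.9 m → arm 1.9 m, τ = 330 × 1.9 = 627 N·m clockwise.
Crate: 36 × 10 = 360 N down at 0.52 m → arm 0.52 m, τ = 360 × 0.52 = 187.2 N·m clockwise.
Net load moment about support A = 859 N·m clockwise.
Reaction R at support B is upward at 1.8 m, arm 1.8 m → moment R × 1.8 counterclockwise.
Balancing moments: R × 1.8 = 859, giving R = 477 N.

R_B ≈ 477 N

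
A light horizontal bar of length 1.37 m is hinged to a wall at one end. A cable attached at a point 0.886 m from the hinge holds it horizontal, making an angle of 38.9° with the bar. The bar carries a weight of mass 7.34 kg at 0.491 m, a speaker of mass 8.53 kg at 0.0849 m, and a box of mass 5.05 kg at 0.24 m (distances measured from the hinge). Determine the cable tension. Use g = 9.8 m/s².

T ≈ 97.6 N

Take moments about the hinge.
Weight: 7.34 × 9.8 = 71.93 N down at 0.491 m → arm 0.491 m, τ = 71.93 × 0.491 = 35.32 N·m clockwise.
Speaker: 8.53 × 9.8 = 83.59 N down at 0.0849 m → arm 0.0849 m, τ = 83.59 × 0.0849 = 7.097 N·m clockwise.
Box: 5.05 × 9.8 = 49.49 N down at 0.24 m → arm 0.24 m, τ = 49.49 × 0.24 = 11.88 N·m clockwise.
Total clockwise load moment = 54.3 N·m.
The cable tension T acts at 0.886 m; only its component perpendicular to the bar, T sinθ, produces torque. sin 38.9° = 0.628.
Balancing moments: T × 0.886 × 0.628 = 54.3, giving T = 54.3 / 0.5564 = 97.6 N.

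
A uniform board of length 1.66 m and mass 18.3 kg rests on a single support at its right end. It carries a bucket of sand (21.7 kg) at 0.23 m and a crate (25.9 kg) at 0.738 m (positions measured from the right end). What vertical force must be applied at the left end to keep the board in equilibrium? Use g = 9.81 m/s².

F ≈ 232 N

Taking torques about the right end:
Beam weight: 18.3 × 9.81 = 179.5 N down at 0.83 m → arm 0.83 m, τ = 179.5 × 0.83 = 149 N·m counterclockwise.
Bucket of sand: 21.7 × 9.81 = 212.9 N down at 0.23 m → arm 0.23 m, τ = 212.9 × 0.23 = 48.97 N·m counterclockwise.
Crate: 25.9 × 9.81 = 254.1 N down at 0.738 m → arm 0.738 m, τ = 254.1 × 0.738 = 187.5 N·m counterclockwise.
Net moment of the loads = 385.5 N·m counterclockwise.
The upward force F acts at the left end, arm 1.66 m, giving F × 1.66 clockwise.
Setting net torque to zero: F × 1.66 = 385.5 → F = 385.5 / 1.66 = 232 N.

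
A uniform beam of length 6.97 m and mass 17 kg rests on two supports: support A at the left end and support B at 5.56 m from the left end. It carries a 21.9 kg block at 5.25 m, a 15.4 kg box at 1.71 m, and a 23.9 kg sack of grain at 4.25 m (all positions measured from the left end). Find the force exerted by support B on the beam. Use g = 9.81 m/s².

R_B ≈ 533 N

Take moments about support A.
Beam weight: 17 × 9.81 = 166.8 N down at 3.485 m → arm 3.485 m, τ = 166.8 × 3.485 = 581.3 N·m clockwise.
Block: 21.9 × 9.81 = 214.8 N down at 5.25 m → arm 5.25 m, τ = 214.8 × 5.25 = 1128 N·m clockwise.
Box: 15.4 × 9.81 = 151.1 N down at 1.71 m → arm 1.71 m, τ = 151.1 × 1.71 = 258.4 N·m clockwise.
Sack of grain: 23.9 × 9.81 = 234.5 N down at 4.25 m → arm 4.25 m, τ = 234.5 × 4.25 = 996.6 N·m clockwise.
Net load moment about support A = 2964 N·m clockwise.
Reaction R at support B is upward at 5.56 m, arm 5.56 m → moment R × 5.56 counterclockwise.
Στ = 0 ⇒ R × 5.56 = 2964 ⇒ R = 533 N.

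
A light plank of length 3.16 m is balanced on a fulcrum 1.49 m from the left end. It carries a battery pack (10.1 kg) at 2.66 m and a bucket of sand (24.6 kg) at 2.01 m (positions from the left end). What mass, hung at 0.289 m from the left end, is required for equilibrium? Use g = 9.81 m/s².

m ≈ 20.5 kg

Choose the fulcrum (at 1.49 m from the left end) as the axis so the support reaction has zero arm there.
Battery pack: 10.1 × 9.81 = 99.08 N down at 2.66 m → arm 1.17 m, τ = 99.08 × 1.17 = 115.9 N·m clockwise.
Bucket of sand: 24.6 × 9.81 = 241.3 N down at 2.01 m → arm 0.52 m, τ = 241.3 × 0.52 = 125.5 N·m clockwise.
Net moment of known loads = 241.4 N·m clockwise.
An unknown mass m at 0.289 m has arm 1.201 m; its moment is m·g·1.201 counterclockwise.
Setting net torque to zero: m × 9.81 × 1.201 = 241.4 → m = 241.4 / (9.81 × 1.201) = 20.5 kg.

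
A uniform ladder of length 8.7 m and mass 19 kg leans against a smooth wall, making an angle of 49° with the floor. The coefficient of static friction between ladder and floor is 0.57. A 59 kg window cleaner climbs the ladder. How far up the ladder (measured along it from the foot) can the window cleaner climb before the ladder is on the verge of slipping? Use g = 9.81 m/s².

d ≈ 6.14 m

Choose the foot of the ladder as the axis so the floor normal and friction both act there and drop out.
Ladder weight 19×9.81 = 186.4 N acts at 4.35 m along the ladder; its horizontal arm is 4.35·cos49° = 2.854 m → τ = 532 N·m clockwise.
Window cleaner weight 59×9.81 = 578.8 N at distance d → arm d·cos49° → τ = 578.8·d·0.6561 clockwise.
Wall normal N at the top has arm L sinθ = 6.566 m counterclockwise, so Στ = 0 gives N·6.566 = 532 + 379.8·d.
ΣFy = 0 ⇒ N_floor = 765.2 N, so the maximum friction is μ_s·N_floor = 0.57×765.2 = 436.2 N. ΣFx = 0 ⇒ N_wall = f, so at the slipping point N = 436.2 N.
Substituting: 436.2×6.566 = 532 + 379.8·d ⇒ d = (2864 − 532) / 379.8 = 6.14 m.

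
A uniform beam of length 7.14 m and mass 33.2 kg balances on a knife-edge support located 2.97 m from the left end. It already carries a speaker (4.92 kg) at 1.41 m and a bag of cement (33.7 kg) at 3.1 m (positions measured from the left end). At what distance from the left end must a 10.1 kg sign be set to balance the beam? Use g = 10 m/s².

x ≈ 1.32 m from the left end

Sum moments about the knife-edge support (at 2.97 m from the left end) (the support reaction has zero arm there).
Beam weight: 33.2 × 10 = 332 N down at 3.57 m → arm 0.6 m, τ = 332 × 0.6 = 199.2 N·m clockwise.
Speaker: 4.92 × 10 = 49.2 N down at 1.41 m → arm 1.56 m, τ = 49.2 × 1.56 = 76.75 N·m counterclockwise.
Bag of cement: 33.7 × 10 = 337 N down at 3.1 m → arm 0.13 m, τ = 337 × 0.13 = 43.81 N·m clockwise.
Net moment of existing loads = 166.3 N·m clockwise.
The sign weighs 10.1 × 10 = 101 N and must supply an equal counterclockwise moment, so its lever arm about the knife-edge support is 166.3 / 101 = 1.65 m.
That puts it at 2.97 − 1.65 = 1.32 m from the left end.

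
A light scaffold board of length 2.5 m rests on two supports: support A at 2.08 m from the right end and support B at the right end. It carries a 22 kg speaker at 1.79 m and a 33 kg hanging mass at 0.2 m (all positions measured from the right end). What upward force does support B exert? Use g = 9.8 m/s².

R_B ≈ 322 N

About support A:
Speaker: 22 × 9.8 = 215.6 N down at 1.79 m → arm 0.29 m, τ = 215.6 × 0.29 = 62.52 N·m clockwise.
Hanging mass: 33 × 9.8 = 323.4 N down at 0.2 m → arm 1.88 m, τ = 323.4 × 1.88 = 608 N·m clockwise.
Net load moment about support A = 670.5 N·m clockwise.
Reaction R at support B is upward at 0 m, arm 2.08 m → moment R × 2.08 counterclockwise.
Στ = 0 ⇒ R × 2.08 = 670.5 ⇒ R = 322 N.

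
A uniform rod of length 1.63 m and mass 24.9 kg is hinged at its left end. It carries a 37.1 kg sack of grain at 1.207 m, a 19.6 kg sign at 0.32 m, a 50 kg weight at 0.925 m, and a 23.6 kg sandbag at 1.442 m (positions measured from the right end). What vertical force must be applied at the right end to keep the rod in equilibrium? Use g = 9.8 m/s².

Take moments about the left end.
Beam weight: 24.9 × 9.8 = 244 N down at 0.815 m → arm 0.815 m, τ = 244 × 0.815 = 198.9 N·m clockwise.
Sack of grain: 37.1 × 9.8 = 363.6 N down at 1.207 m → arm 0.423 m, τ = 363.6 × 0.423 = 153.8 N·m clockwise.
Sign: 19.6 × 9.8 = 192.1 N down at 0.32 m → arm 1.31 m, τ = 192.1 × 1.31 = 251.7 N·m clockwise.
Weight: 50 × 9.8 = 490 N down at 0.925 m → arm 0.705 m, τ = 490 × 0.705 = 345.4 N·m clockwise.
Sandbag: 23.6 × 9.8 = 231.3 N down at 1.442 m → arm 0.188 m, τ = 231.3 × 0.188 = 43.48 N·m clockwise.
Net moment of the loads = 993.3 N·m clockwise.
The upward force F acts at the right end, arm 1.63 m, giving F × 1.63 counterclockwise.
Balancing moments: F × 1.63 = 993.3, giving F = 993.3 / 1.63 = 609 N.

F ≈ 609 N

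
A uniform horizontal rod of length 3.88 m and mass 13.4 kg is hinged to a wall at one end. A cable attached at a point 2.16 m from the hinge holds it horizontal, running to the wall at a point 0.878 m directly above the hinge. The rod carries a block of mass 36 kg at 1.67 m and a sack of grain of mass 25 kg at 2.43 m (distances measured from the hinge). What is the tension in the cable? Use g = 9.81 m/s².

Taking torques about the hinge:
Beam weight: 13.4 × 9.81 = 131.5 N down at 1.94 m → arm 1.94 m, τ = 131.5 × 1.94 = 255.1 N·m clockwise.
Block: 36 × 9.81 = 353.2 N down at 1.67 m → arm 1.67 m, τ = 353.2 × 1.67 = 589.8 N·m clockwise.
Sack of grain: 25 × 9.81 = 245.2 N down at 2.43 m → arm 2.43 m, τ = 245.2 × 2.43 = 595.8 N·m clockwise.
Total clockwise load moment = 1441 N·m.
The cable tension T acts at 2.16 m; only its component perpendicular to the rod, T sinθ, produces torque. sinθ = h/√(h²+d²) = 0.878/√(0.878²+2.16²) = 0.3766.
Στ = 0 ⇒ T × 2.16 × 0.3766 = 1441 ⇒ T = 1441 / 0.8135 = 1770 N.

T ≈ 1770 N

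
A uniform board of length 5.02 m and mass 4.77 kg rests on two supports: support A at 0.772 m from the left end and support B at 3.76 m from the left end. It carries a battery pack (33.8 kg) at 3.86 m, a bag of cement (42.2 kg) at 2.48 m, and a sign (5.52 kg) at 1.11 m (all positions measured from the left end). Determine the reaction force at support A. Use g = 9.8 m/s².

Take moments about support B.
Beam weight: 4.77 × 9.8 = 46.75 N down at 2.51 m → arm 1.25 m, τ = 46.75 × 1.25 = 58.44 N·m counterclockwise.
Battery pack: 33.8 × 9.8 = 331.2 N down at 3.86 m → arm 0.1 m, τ = 331.2 × 0.1 = 33.12 N·m clockwise.
Bag of cement: 42.2 × 9.8 = 413.6 N down at 2.48 m → arm 1.28 m, τ = 413.6 × 1.28 = 529.4 N·m counterclockwise.
Sign: 5.52 × 9.8 = 54.1 N down at 1.11 m → arm 2.65 m, τ = 54.1 × 2.65 = 143.4 N·m counterclockwise.
Net load moment about support B = 698.1 N·m counterclockwise.
Reaction R at support A is upward at 0.772 m, arm 2.988 m → moment R × 2.988 clockwise.
Setting net torque to zero: R × 2.988 = 698.1 → R = 234 N.

R_A ≈ 234 N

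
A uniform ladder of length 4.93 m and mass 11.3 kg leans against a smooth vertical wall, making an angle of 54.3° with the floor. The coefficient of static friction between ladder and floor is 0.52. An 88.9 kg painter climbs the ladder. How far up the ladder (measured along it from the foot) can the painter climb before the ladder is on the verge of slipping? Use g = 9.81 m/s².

d ≈ 3.71 m

Taking torques about the foot of the ladder:
Ladder weight 11.3×9.81 = 110.9 N acts at 2.465 m along the ladder; its horizontal arm is 2.465·cos54.3° = 1.438 m → τ = 159.5 N·m clockwise.
Painter weight 88.9×9.81 = 872.1 N at distance d → arm d·cos54.3° → τ = 872.1·d·0.5835 clockwise.
Wall normal N at the top has arm L sinθ = 4.004 m counterclockwise, so Στ = 0 gives N·4.004 = 159.5 + 508.9·d.
ΣFy = 0 ⇒ N_floor = 983 N, so the maximum friction is μ_s·N_floor = 0.52×983 = 511.2 N. ΣFx = 0 ⇒ N_wall = f, so at the slipping point N = 511.2 N.
Substituting: 511.2×4.004 = 159.5 + 508.9·d ⇒ d = (2047 − 159.5) / 508.9 = 3.71 m.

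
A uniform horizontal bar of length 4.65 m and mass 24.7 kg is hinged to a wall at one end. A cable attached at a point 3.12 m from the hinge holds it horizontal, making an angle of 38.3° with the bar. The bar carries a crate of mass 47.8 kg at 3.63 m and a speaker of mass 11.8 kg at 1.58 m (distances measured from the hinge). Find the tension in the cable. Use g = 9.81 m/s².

About the hinge:
Beam weight: 24.7 × 9.81 = 242.3 N down at 2.325 m → arm 2.325 m, τ = 242.3 × 2.325 = 563.3 N·m clockwise.
Crate: 47.8 × 9.81 = 468.9 N down at 3.63 m → arm 3.63 m, τ = 468.9 × 3.63 = 1702 N·m clockwise.
Speaker: 11.8 × 9.81 = 115.8 N down at 1.58 m → arm 1.58 m, τ = 115.8 × 1.58 = 183 N·m clockwise.
Total clockwise load moment = 2448 N·m.
The cable tension T acts at 3.12 m; only its component perpendicular to the bar, T sinθ, produces torque. sin 38.3° = 0.6198.
Setting net torque to zero: T × 3.12 × 0.6198 = 2448 → T = 2448 / 1.934 = 1270 N.

T ≈ 1270 N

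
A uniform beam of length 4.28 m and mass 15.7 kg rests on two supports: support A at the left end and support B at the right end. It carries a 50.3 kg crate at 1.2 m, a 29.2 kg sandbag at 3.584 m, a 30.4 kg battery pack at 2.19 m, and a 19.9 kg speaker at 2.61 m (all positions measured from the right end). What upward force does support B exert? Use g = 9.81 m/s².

R_B ≈ 700 N

Taking torques about support A:
Beam weight: 15.7 × 9.81 = 154 N down at 2.14 m → arm 2.14 m, τ = 154 × 2.14 = 329.6 N·m clockwise.
Crate: 50.3 × 9.81 = 493.4 N down at 1.2 m → arm 3.08 m, τ = 493.4 × 3.08 = 1520 N·m clockwise.
Sandbag: 29.2 × 9.81 = 286.5 N down at 3.584 m → arm 0.696 m, τ = 286.5 × 0.696 = 199.4 N·m clockwise.
Battery pack: 30.4 × 9.81 = 298.2 N down at 2.19 m → arm 2.09 m, τ = 298.2 × 2.09 = 623.2 N·m clockwise.
Speaker: 19.9 × 9.81 = 195.2 N down at 2.61 m → arm 1.67 m, τ = 195.2 × 1.67 = 326 N·m clockwise.
Net load moment about support A = 2998 N·m clockwise.
Reaction R at support B is upward at 0 m, arm 4.28 m → moment R × 4.28 counterclockwise.
For rotational equilibrium, R × 4.28 = 2998, so R = 700 N.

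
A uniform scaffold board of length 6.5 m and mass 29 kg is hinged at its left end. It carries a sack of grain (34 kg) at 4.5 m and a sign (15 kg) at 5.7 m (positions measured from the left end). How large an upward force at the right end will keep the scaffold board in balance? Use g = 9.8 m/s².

Take moments about the left end.
Beam weight: 29 × 9.8 = 284.2 N down at 3.25 m → arm 3.25 m, τ = 284.2 × 3.25 = 923.6 N·m clockwise.
Sack of grain: 34 × 9.8 = 333.2 N down at 4.5 m → arm 4.5 m, τ = 333.2 × 4.5 = 1499 N·m clockwise.
Sign: 15 × 9.8 = 147 N down at 5.7 m → arm 5.7 m, τ = 147 × 5.7 = 837.9 N·m clockwise.
Net moment of the loads = 3260 N·m clockwise.
The upward force F acts at the right end, arm 6.5 m, giving F × 6.5 counterclockwise.
For rotational equilibrium, F × 6.5 = 3260, so F = 3260 / 6.5 = 502 N.

F ≈ 502 N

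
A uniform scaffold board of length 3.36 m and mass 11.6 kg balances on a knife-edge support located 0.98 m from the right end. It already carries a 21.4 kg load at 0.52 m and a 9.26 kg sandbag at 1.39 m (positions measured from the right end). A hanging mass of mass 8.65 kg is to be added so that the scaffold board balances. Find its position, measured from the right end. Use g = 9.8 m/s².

x ≈ 0.74 m from the right end

Choose the knife-edge support (at 0.98 m from the right end) as the axis so the support reaction has zero arm there.
Beam weight: 11.6 × 9.8 = 113.7 N down at 1.68 m → arm 0.7 m, τ = 113.7 × 0.7 = 79.59 N·m counterclockwise.
Load: 21.4 × 9.8 = 209.7 N down at 0.52 m → arm 0.46 m, τ = 209.7 × 0.46 = 96.46 N·m clockwise.
Sandbag: 9.26 × 9.8 = 90.75 N down at 1.39 m → arm 0.41 m, τ = 90.75 × 0.41 = 37.21 N·m counterclockwise.
Net moment of existing loads = 20.34 N·m counterclockwise.
The hanging mass weighs 8.65 × 9.8 = 84.77 N and must supply an equal clockwise moment, so its lever arm about the knife-edge support is 20.34 / 84.77 = 0.24 m.
That puts it at 0.98 − 0.24 = 0.74 m from the right end.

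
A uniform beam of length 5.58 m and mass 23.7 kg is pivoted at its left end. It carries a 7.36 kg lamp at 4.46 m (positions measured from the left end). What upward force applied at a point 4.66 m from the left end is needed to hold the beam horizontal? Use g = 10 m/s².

About the left end:
Beam weight: 23.7 × 10 = 237 N down at 2.79 m → arm 2.79 m, τ = 237 × 2.79 = 661.2 N·m clockwise.
Lamp: 7.36 × 10 = 73.6 N down at 4.46 m → arm 4.46 m, τ = 73.6 × 4.46 = 328.3 N·m clockwise.
Net moment of the loads = 989.5 N·m clockwise.
The upward force F acts at a point 4.66 m from the left end, arm 4.66 m, giving F × 4.66 counterclockwise.
Balancing moments: F × 4.66 = 989.5, giving F = 989.5 / 4.66 = 212 N.

F ≈ 212 N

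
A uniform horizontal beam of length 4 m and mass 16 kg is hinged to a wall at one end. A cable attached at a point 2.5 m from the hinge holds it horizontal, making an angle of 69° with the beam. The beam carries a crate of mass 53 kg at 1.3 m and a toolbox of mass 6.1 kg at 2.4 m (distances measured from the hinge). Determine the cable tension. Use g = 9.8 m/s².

Taking torques about the hinge:
Beam weight: 16 × 9.8 = 156.8 N down at 2 m → arm 2 m, τ = 156.8 × 2 = 313.6 N·m clockwise.
Crate: 53 × 9.8 = 519.4 N down at 1.3 m → arm 1.3 m, τ = 519.4 × 1.3 = 675.2 N·m clockwise.
Toolbox: 6.1 × 9.8 = 59.78 N down at 2.4 m → arm 2.4 m, τ = 59.78 × 2.4 = 143.5 N·m clockwise.
Total clockwise load moment = 1132 N·m.
The cable tension T acts at 2.5 m; only its component perpendicular to the beam, T sinθ, produces torque. sin 69° = 0.9336.
Setting net torque to zero: T × 2.5 × 0.9336 = 1132 → T = 1132 / 2.334 = 485 N.

T ≈ 485 N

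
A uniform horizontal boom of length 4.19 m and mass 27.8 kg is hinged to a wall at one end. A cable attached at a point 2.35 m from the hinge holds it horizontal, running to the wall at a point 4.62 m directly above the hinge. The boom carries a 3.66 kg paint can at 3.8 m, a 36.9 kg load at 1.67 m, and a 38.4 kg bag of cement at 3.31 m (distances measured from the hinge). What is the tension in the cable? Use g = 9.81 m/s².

Take moments about the hinge.
Beam weight: 27.8 × 9.81 = 272.7 N down at 2.095 m → arm 2.095 m, τ = 272.7 × 2.095 = 571.3 N·m clockwise.
Paint can: 3.66 × 9.81 = 35.9 N down at 3.8 m → arm 3.8 m, τ = 35.9 × 3.8 = 136.4 N·m clockwise.
Load: 36.9 × 9.81 = 362 N down at 1.67 m → arm 1.67 m, τ = 362 × 1.67 = 604.5 N·m clockwise.
Bag of cement: 38.4 × 9.81 = 376.7 N down at 3.31 m → arm 3.31 m, τ = 376.7 × 3.31 = 1247 N·m clockwise.
Total clockwise load moment = 2559 N·m.
The cable tension T acts at 2.35 m; only its component perpendicular to the boom, T sinθ, produces torque. sinθ = h/√(h²+d²) = 4.62/√(4.62²+2.35²) = 0.8913.
For rotational equilibrium, T × 2.35 × 0.8913 = 2559, so T = 2559 / 2.095 = 1220 N.

T ≈ 1220 N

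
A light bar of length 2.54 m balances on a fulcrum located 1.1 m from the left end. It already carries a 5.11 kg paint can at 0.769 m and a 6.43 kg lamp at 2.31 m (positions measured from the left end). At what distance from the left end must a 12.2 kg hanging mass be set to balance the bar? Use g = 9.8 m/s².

x ≈ 0.601 m from the left end

Taking torques about the fulcrum (at 1.1 m from the left end):
Paint can: 5.11 × 9.8 = 50.08 N down at 0.769 m → arm 0.331 m, τ = 50.08 × 0.331 = 16.58 N·m counterclockwise.
Lamp: 6.43 × 9.8 = 63.01 N down at 2.31 m → arm 1.21 m, τ = 63.01 × 1.21 = 76.24 N·m clockwise.
Net moment of existing loads = 59.66 N·m clockwise.
The hanging mass weighs 12.2 × 9.8 = 119.6 N and must supply an equal counterclockwise moment, so its lever arm about the fulcrum is 59.66 / 119.6 = 0.499 m.
That puts it at 1.1 − 0.499 = 0.601 m from the left end.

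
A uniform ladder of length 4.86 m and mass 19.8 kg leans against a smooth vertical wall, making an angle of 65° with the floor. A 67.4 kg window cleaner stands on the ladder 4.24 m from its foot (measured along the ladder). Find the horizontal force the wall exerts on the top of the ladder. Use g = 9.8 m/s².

N_wall ≈ 314 N

Take moments about the foot of the ladder.
Ladder weight 19.8×9.8 = 194 N acts at 2.43 m along the ladder; its horizontal arm is 2.43·cos65° = 1.027 m → τ = 199.2 N·m clockwise.
Window cleaner: 67.4×9.8 = 660.5 N at 4.24 m → arm 1.792 m → τ = 1184 N·m clockwise.
Wall normal N acts horizontally at the top; its moment arm is the height L sinθ = 4.86·sin65° = 4.405 m, counterclockwise.
For rotational equilibrium, N × 4.405 = 1383, so N = 314 N.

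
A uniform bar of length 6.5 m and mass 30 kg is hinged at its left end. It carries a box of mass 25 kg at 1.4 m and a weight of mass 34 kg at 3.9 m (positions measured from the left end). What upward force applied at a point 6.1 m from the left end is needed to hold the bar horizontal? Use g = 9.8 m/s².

F ≈ 426 N

Choose the left end as the axis so the unknown pivot reaction has zero arm there.
Beam weight: 30 × 9.8 = 294 N down at 3.25 m → arm 3.25 m, τ = 294 × 3.25 = 955.5 N·m clockwise.
Box: 25 × 9.8 = 245 N down at 1.4 m → arm 1.4 m, τ = 245 × 1.4 = 343 N·m clockwise.
Weight: 34 × 9.8 = 333.2 N down at 3.9 m → arm 3.9 m, τ = 333.2 × 3.9 = 1299 N·m clockwise.
Net moment of the loads = 2598 N·m clockwise.
The upward force F acts at a point 6.1 m from the left end, arm 6.1 m, giving F × 6.1 counterclockwise.
Setting net torque to zero: F × 6.1 = 2598 → F = 2598 / 6.1 = 426 N.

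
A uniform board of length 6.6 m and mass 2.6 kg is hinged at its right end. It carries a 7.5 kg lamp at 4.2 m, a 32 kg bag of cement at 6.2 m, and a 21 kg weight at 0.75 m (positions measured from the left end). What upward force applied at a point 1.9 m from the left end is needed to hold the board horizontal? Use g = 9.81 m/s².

F ≈ 339 N

Take moments about the right end.
Beam weight: 2.6 × 9.81 = 25.51 N down at 3.3 m → arm 3.3 m, τ = 25.51 × 3.3 = 84.18 N·m counterclockwise.
Lamp: 7.5 × 9.81 = 73.58 N down at 4.2 m → arm 2.4 m, τ = 73.58 × 2.4 = 176.6 N·m counterclockwise.
Bag of cement: 32 × 9.81 = 313.9 N down at 6.2 m → arm 0.4 m, τ = 313.9 × 0.4 = 125.6 N·m counterclockwise.
Weight: 21 × 9.81 = 206 N down at 0.75 m → arm 5.85 m, τ = 206 × 5.85 = 1205 N·m counterclockwise.
Net moment of the loads = 1591 N·m counterclockwise.
The upward force F acts at a point 1.9 m from the left end, arm 4.7 m, giving F × 4.7 clockwise.
Στ = 0 ⇒ F × 4.7 = 1591 ⇒ F = 1591 / 4.7 = 339 N.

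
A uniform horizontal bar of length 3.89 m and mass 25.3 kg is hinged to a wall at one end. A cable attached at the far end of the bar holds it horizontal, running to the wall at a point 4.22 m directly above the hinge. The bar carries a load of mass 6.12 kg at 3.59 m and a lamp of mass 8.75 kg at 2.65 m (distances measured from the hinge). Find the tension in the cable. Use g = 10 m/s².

Taking torques about the hinge:
Beam weight: 25.3 × 10 = 253 N down at 1.945 m → arm 1.945 m, τ = 253 × 1.945 = 492.1 N·m clockwise.
Load: 6.12 × 10 = 61.2 N down at 3.59 m → arm 3.59 m, τ = 61.2 × 3.59 = 219.7 N·m clockwise.
Lamp: 8.75 × 10 = 87.5 N down at 2.65 m → arm 2.65 m, τ = 87.5 × 2.65 = 231.9 N·m clockwise.
Total clockwise load moment = 943.7 N·m.
The cable tension T acts at 3.89 m; only its component perpendicular to the bar, T sinθ, produces torque. sinθ = h/√(h²+d²) = 4.22/√(4.22²+3.89²) = 0.7353.
Στ = 0 ⇒ T × 3.89 × 0.7353 = 943.7 ⇒ T = 943.7 / 2.86 = 330 N.

T ≈ 330 N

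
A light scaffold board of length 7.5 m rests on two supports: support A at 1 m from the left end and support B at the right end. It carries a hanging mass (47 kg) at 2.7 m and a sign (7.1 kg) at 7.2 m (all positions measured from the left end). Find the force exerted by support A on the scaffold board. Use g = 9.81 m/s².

Taking torques about support B:
Hanging mass: 47 × 9.81 = 461.1 N down at 2.7 m → arm 4.8 m, τ = 461.1 × 4.8 = 2213 N·m counterclockwise.
Sign: 7.1 × 9.81 = 69.65 N down at 7.2 m → arm 0.3 m, τ = 69.65 × 0.3 = 20.89 N·m counterclockwise.
Net load moment about support B = 2234 N·m counterclockwise.
Reaction R at support A is upward at 1 m, arm 6.5 m → moment R × 6.5 clockwise.
For rotational equilibrium, R × 6.5 = 2234, so R = 344 N.

R_A ≈ 344 N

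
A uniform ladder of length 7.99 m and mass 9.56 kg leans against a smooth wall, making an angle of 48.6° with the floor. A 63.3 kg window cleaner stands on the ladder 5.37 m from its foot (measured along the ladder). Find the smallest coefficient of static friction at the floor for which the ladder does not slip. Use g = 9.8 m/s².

μ_min ≈ 0.573

Choose the foot of the ladder as the axis so the floor normal and friction both act there and drop out.
Ladder weight 9.56×9.8 = 93.69 N acts at 3.995 m along the ladder; its horizontal arm is 3.995·cos48.6° = 2.642 m → τ = 247.5 N·m clockwise.
Window cleaner: 63.3×9.8 = 620.3 N at 5.37 m → arm 3.551 m → τ = 2203 N·m clockwise.
Wall normal N acts horizontally at the top; its moment arm is the height L sinθ = 7.99·sin48.6° = 5.993 m, counterclockwise.
For rotational equilibrium, N × 5.993 = 2450, so N = 408.8 N.
ΣFx = 0 ⇒ f = N_wall = 408.8 N. ΣFy = 0 ⇒ N_floor = 714 N.
μ_min = f / N_floor = 408.8 / 714 = 0.573.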